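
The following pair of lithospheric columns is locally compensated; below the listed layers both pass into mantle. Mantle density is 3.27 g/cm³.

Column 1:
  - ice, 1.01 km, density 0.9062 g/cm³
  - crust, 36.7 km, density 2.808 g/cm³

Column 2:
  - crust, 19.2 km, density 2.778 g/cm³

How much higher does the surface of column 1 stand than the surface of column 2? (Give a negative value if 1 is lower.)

3.03 km

For any compensation level in the mantle, the mantle terms cancel and isostasy reduces to e = (Σt_1 − Σt_2) − (Σ(ρt)_1 − Σ(ρt)_2) / ρ_m.
Σt_1 = 37.71 km; Σt_2 = 19.2 km; Σ(ρt)_1 = 103.968862; Σ(ρt)_2 = 53.3376 (in km·g/cm³).
e = (37.71 − 19.2) − (103.968862 − 53.3376) / 3.27 = 3.03 km.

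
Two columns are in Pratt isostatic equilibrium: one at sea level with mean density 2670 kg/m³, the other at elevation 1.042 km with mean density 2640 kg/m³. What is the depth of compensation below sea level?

ρ_ref D = ρ (D + h) → D (ρ_ref − ρ) = ρ h.
D = ρ h/(ρ_ref − ρ) = 2640 × 1.042 km/(2670 − 2640) = 91.7 km.

91.7 km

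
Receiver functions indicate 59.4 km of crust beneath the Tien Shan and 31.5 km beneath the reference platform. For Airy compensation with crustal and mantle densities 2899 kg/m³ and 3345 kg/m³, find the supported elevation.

Excess crust Δ = 59.4 km − 31.5 km = 27.9 km, split between elevation h and root r with h + r = Δ.
Airy balance ρ_c h = (ρ_m − ρ_c) r gives r = h ρ_c/(ρ_m − ρ_c), so h (1 + ρ_c/(ρ_m − ρ_c)) = Δ, i.e. h = Δ (ρ_m − ρ_c)/ρ_m.
h = 27.9 km × 446/3345 = 3.72 km.

3.72 km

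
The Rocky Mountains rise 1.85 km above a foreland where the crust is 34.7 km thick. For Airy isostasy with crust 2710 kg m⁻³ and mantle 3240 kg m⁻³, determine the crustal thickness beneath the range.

46 km

Root depth r = h ρ_c / (ρ_m − ρ_c) = 1.85 km × 2710 / 530 = 9.459 km.
Total thickness = T + h + r = 34.7 km + 1.85 km + 9.459 km = 46 km.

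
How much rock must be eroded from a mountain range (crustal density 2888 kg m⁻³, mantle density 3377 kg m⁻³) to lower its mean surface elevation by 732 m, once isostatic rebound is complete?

5060 m

Net drop Δ = e − u = e − e ρ_c/ρ_m = e (ρ_m − ρ_c)/ρ_m.
e = Δ ρ_m/(ρ_m − ρ_c) = 732 m × 3377/489 = 5060 m.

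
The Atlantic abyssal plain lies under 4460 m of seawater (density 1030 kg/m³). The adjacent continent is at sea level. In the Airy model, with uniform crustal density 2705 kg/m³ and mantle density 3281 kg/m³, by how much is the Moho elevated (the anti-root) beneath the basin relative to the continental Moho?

13000 m

For local isostatic compensation: replacing crust with seawater at the top is compensated by replacing crust with mantle at the base: d (ρ_c − ρ_w) = a (ρ_m − ρ_c).
a = d (ρ_c − ρ_w)/(ρ_m − ρ_c) = 4460 m × 1675/576 = 13000 m.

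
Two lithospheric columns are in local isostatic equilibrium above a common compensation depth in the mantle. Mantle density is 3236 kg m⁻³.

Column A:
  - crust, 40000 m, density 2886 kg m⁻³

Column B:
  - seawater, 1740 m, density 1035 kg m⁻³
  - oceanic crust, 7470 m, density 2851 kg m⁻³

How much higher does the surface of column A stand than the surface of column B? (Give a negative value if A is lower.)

2250 m

For any compensation level in the mantle, the mantle terms cancel and isostasy reduces to e = (Σt_A − Σt_B) − (Σ(ρt)_A − Σ(ρt)_B) / ρ_m.
Σt_A = 40000 m; Σt_B = 9210 m; Σ(ρt)_A = 115440000; Σ(ρt)_B = 23097870 (in m·kg m⁻³).
e = (40000 − 9210) − (115440000 − 23097870) / 3236 = 2250 m.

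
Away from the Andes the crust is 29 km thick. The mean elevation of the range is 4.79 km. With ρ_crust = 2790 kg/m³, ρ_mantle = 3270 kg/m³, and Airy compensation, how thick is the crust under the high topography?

Root depth r = h ρ_c / (ρ_m − ρ_c) = 4.79 km × 2790 / 480 = 27.84 km.
Total thickness = T + h + r = 29 km + 4.79 km + 27.84 km = 61.6 km.

61.6 km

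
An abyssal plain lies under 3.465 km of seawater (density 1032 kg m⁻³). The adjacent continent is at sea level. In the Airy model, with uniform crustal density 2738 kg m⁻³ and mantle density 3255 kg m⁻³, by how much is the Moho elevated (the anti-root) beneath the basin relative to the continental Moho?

Balancing pressure at the compensation depth: replacing crust with seawater at the top is compensated by replacing crust with mantle at the base: d (ρ_c − ρ_w) = a (ρ_m − ρ_c).
a = d (ρ_c − ρ_w)/(ρ_m − ρ_c) = 3.465 km × 1706/517 = 11.4 km.

11.4 km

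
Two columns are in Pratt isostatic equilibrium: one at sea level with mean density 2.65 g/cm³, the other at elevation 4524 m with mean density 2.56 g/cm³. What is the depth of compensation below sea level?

ρ_ref D = ρ (D + h) → D (ρ_ref − ρ) = ρ h.
D = ρ h/(ρ_ref − ρ) = 2.56 × 4524 m/(2.65 − 2.56) = 129000 m.

129000 m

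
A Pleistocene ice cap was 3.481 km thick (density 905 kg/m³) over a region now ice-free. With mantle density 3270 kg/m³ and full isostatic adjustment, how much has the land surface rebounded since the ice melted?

Removing the load lets mantle flow back in; uplift u satisfies ρ_ice t = ρ_m u.
u = t ρ_ice/ρ_m = 3.481 km × 905/3270 = 0.963 km.

0.963 km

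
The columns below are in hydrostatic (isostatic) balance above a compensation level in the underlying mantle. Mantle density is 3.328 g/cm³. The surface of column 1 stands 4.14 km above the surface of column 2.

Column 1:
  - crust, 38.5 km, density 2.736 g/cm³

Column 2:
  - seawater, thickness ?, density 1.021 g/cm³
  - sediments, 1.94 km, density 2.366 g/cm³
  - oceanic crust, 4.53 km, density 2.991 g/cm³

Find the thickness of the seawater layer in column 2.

Take the compensation level at the base of the deeper column (depth z_c below the surface of column 1) and equate Σ ρ_i t_i down to z_c; mantle fills any gap and the z_c terms cancel.
Column 1: 38.5×2.736 + (z_c − 38.5)×3.328
Column 2: 4.14×0 + x×1.021 + 1.94×2.366 + 4.53×2.991 + (z_c − 4.14 − 6.47 − x)×3.328
The z_c×3.328 term appears on both sides and cancels. Collect the known terms of each column as K = Σ(ρt)_known − 3.328 × (depth of known layers): K_1 = 105.336 − 3.328×38.5 = −22.792; K_2 = 18.13927 − 3.328×(4.14 + 6.47) = −17.17081.
Balance: K_1 = K_2 − x×(3.328 − 1.021), so x = (K_2 − K_1)/(3.328 − 1.021) = 5.62119/2.307 = 2.44 km.

2.44 km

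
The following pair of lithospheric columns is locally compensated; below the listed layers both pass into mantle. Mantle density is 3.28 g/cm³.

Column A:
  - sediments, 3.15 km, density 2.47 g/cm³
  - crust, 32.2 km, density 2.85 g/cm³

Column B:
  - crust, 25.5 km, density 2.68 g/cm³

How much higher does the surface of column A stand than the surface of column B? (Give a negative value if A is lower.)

For any compensation level in the mantle, the mantle terms cancel and isostasy reduces to e = (Σt_A − Σt_B) − (Σ(ρt)_A − Σ(ρt)_B) / ρ_m.
Σt_A = 35.35 km; Σt_B = 25.5 km; Σ(ρt)_A = 99.5505; Σ(ρt)_B = 68.34 (in km·g/cm³).
e = (35.35 − 25.5) − (99.5505 − 68.34) / 3.28 = 0.335 km.

0.335 km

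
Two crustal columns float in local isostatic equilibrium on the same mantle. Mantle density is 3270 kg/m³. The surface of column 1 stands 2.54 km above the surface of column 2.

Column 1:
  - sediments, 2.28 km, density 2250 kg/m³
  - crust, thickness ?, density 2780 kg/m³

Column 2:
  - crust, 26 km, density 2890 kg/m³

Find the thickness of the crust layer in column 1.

Take the compensation level at the base of the deeper column (depth z_c below the surface of column 1) and equate Σ ρ_i t_i down to z_c; mantle fills any gap and the z_c terms cancel.
Column 1: 2.28×2250 + x×2780 + (z_c − 2.28 − x)×3270
Column 2: 2.54×0 + 26×2890 + (z_c − 2.54 − 26)×3270
The z_c×3270 term appears on both sides and cancels. Collect the known terms of each column as K = Σ(ρt)_known − 3270 × (depth of known layers): K_1 = 5130 − 3270×2.28 = −2325.6; K_2 = 75140 − 3270×(2.54 + 26) = −18185.8.
Balance: K_1 − x×(3270 − 2780) = K_2, so x = (K_1 − K_2)/(3270 − 2780) = 15860.2/490 = 32.4 km.

32.4 km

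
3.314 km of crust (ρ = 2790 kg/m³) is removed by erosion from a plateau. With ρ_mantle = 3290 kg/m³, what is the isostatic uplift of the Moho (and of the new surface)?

2.81 km

Unloading: uplift u = e ρ_c/ρ_m = 3.314 km × 2790/3290 = 2.81 km.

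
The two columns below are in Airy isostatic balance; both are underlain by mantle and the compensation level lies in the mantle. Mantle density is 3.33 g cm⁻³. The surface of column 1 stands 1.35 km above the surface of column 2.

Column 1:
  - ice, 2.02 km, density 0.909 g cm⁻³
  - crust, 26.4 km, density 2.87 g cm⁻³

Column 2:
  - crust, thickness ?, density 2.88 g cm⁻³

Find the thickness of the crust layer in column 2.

Take the compensation level at the base of the deeper column (depth z_c below the surface of column 1) and equate Σ ρ_i t_i down to z_c; mantle fills any gap and the z_c terms cancel.
Column 1: 2.02×0.909 + 26.4×2.87 + (z_c − 28.42)×3.33
Column 2: 1.35×0 + x×2.88 + (z_c − 1.35 − 0 − x)×3.33
The z_c×3.33 term appears on both sides and cancels. Collect the known terms of each column as K = Σ(ρt)_known − 3.33 × (depth of known layers): K_1 = 77.60418 − 3.33×28.42 = −17.03442; K_2 = 0 − 3.33×(1.35 + 0) = −4.4955.
Balance: K_1 = K_2 − x×(3.33 − 2.88), so x = (K_2 − K_1)/(3.33 − 2.88) = 12.5389/0.45 = 27.9 km.

27.9 km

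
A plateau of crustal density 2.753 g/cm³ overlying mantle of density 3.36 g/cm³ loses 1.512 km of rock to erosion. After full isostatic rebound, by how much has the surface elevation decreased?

0.273 km

Rebound u = e ρ_c/ρ_m = 1.512 km × 2.753/3.36 = 1.239 km.
Net surface drop = e − u = 1.512 km − 1.239 km = e (ρ_m − ρ_c)/ρ_m = 0.273 km.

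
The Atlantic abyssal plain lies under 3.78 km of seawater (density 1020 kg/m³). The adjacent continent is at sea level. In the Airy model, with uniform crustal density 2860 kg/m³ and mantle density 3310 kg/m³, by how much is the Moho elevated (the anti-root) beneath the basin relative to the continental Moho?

15.5 km

Balancing pressure at the compensation depth: replacing crust with seawater at the top is compensated by replacing crust with mantle at the base: d (ρ_c − ρ_w) = a (ρ_m − ρ_c).
a = d (ρ_c − ρ_w)/(ρ_m − ρ_c) = 3.78 km × 1840/450 = 15.5 km.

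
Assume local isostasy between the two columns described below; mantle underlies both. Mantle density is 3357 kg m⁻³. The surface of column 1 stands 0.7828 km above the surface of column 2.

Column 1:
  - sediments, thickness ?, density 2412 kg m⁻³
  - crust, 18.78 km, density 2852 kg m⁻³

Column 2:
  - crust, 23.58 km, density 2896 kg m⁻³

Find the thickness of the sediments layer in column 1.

Take the compensation level at the base of the deeper column (depth z_c below the surface of column 1) and equate Σ ρ_i t_i down to z_c; mantle fills any gap and the z_c terms cancel.
Column 1: x×2412 + 18.78×2852 + (z_c − 18.78 − x)×3357
Column 2: 0.7828×0 + 23.58×2896 + (z_c − 0.7828 − 23.58)×3357
The z_c×3357 term appears on both sides and cancels. Collect the known terms of each column as K = Σ(ρt)_known − 3357 × (depth of known layers): K_1 = 53560.56 − 3357×18.78 = −9483.9; K_2 = 68287.68 − 3357×(0.7828 + 23.58) = −13498.2396.
Balance: K_1 − x×(3357 − 2412) = K_2, so x = (K_1 − K_2)/(3357 − 2412) = 4014.34/945 = 4.25 km.

4.25 km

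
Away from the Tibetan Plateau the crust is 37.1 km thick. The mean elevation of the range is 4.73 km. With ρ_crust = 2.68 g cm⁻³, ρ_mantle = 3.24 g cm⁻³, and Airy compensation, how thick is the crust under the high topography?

Root depth r = h ρ_c / (ρ_m − ρ_c) = 4.73 km × 2.68 / 0.56 = 22.64 km.
Total thickness = T + h + r = 37.1 km + 4.73 km + 22.64 km = 64.5 km.

64.5 km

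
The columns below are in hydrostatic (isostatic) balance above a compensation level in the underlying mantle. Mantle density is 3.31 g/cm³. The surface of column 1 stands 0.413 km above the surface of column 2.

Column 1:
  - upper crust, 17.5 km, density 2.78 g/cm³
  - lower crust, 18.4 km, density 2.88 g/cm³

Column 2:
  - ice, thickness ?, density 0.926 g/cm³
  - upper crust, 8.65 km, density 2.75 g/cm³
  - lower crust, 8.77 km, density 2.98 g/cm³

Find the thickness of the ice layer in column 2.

Take the compensation level at the base of the deeper column (depth z_c below the surface of column 1) and equate Σ ρ_i t_i down to z_c; mantle fills any gap and the z_c terms cancel.
Column 1: 17.5×2.78 + 18.4×2.88 + (z_c − 35.9)×3.31
Column 2: 0.413×0 + x×0.926 + 8.65×2.75 + 8.77×2.98 + (z_c − 0.413 − 17.42 − x)×3.31
The z_c×3.31 term appears on both sides and cancels. Collect the known terms of each column as K = Σ(ρt)_known − 3.31 × (depth of known layers): K_1 = 101.642 − 3.31×35.9 = −17.187; K_2 = 49.9221 − 3.31×(0.413 + 17.42) = −9.10513.
Balance: K_1 = K_2 − x×(3.31 − 0.926), so x = (K_2 − K_1)/(3.31 − 0.926) = 8.08187/2.384 = 3.39 km.

3.39 km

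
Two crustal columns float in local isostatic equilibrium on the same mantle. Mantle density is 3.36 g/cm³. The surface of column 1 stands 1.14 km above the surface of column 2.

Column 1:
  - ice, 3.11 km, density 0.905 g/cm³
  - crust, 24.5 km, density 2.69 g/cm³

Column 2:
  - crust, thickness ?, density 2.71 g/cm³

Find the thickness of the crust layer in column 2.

31.1 km

Take the compensation level at the base of the deeper column (depth z_c below the surface of column 1) and equate Σ ρ_i t_i down to z_c; mantle fills any gap and the z_c terms cancel.
Column 1: 3.11×0.905 + 24.5×2.69 + (z_c − 27.61)×3.36
Column 2: 1.14×0 + x×2.71 + (z_c − 1.14 − 0 − x)×3.36
The z_c×3.36 term appears on both sides and cancels. Collect the known terms of each column as K = Σ(ρt)_known − 3.36 × (depth of known layers): K_1 = 68.71955 − 3.36×27.61 = −24.05005; K_2 = 0 − 3.36×(1.14 + 0) = −3.8304.
Balance: K_1 = K_2 − x×(3.36 − 2.71), so x = (K_2 − K_1)/(3.36 − 2.71) = 20.2196/0.65 = 31.1 km.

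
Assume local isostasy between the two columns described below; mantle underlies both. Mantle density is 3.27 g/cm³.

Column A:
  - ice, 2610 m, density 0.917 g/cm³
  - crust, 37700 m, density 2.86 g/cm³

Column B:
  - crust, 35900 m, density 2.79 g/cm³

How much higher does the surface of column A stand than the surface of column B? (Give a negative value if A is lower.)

1340 m

For any compensation level in the mantle, the mantle terms cancel and isostasy reduces to e = (Σt_A − Σt_B) − (Σ(ρt)_A − Σ(ρt)_B) / ρ_m.
Σt_A = 40310 m; Σt_B = 35900 m; Σ(ρt)_A = 110215.37; Σ(ρt)_B = 100161 (in m·g/cm³).
e = (40310 − 35900) − (110215.37 − 100161) / 3.27 = 1340 m.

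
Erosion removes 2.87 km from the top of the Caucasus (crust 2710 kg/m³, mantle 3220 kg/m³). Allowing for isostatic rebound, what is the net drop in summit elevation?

0.455 km

Rebound u = e ρ_c/ρ_m = 2.87 km × 2710/3220 = 2.415 km.
Net surface drop = e − u = 2.87 km − 2.415 km = e (ρ_m − ρ_c)/ρ_m = 0.455 km.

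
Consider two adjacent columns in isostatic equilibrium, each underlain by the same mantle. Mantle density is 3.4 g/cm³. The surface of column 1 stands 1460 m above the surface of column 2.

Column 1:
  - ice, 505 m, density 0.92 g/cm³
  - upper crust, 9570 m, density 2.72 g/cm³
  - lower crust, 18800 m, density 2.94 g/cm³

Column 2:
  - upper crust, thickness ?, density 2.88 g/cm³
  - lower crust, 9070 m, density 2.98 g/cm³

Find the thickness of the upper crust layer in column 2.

Take the compensation level at the base of the deeper column (depth z_c below the surface of column 1) and equate Σ ρ_i t_i down to z_c; mantle fills any gap and the z_c terms cancel.
Column 1: 505×0.92 + 9570×2.72 + 18800×2.94 + (z_c − 28875)×3.4
Column 2: 1460×0 + x×2.88 + 9070×2.98 + (z_c − 1460 − 9070 − x)×3.4
The z_c×3.4 term appears on both sides and cancels. Collect the known terms of each column as K = Σ(ρt)_known − 3.4 × (depth of known layers): K_1 = 81767 − 3.4×28875 = −16408; K_2 = 27028.6 − 3.4×(1460 + 9070) = −8773.4.
Balance: K_1 = K_2 − x×(3.4 − 2.88), so x = (K_2 − K_1)/(3.4 − 2.88) = 7634.6/0.52 = 14700 m.

14700 m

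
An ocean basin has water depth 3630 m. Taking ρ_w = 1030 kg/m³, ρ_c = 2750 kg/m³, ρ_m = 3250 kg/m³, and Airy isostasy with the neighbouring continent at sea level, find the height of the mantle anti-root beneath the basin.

12500 m

Equating mass per unit area of the two columns: replacing crust with seawater at the top is compensated by replacing crust with mantle at the base: d (ρ_c − ρ_w) = a (ρ_m − ρ_c).
a = d (ρ_c − ρ_w)/(ρ_m − ρ_c) = 3630 m × 1720/500 = 12500 m.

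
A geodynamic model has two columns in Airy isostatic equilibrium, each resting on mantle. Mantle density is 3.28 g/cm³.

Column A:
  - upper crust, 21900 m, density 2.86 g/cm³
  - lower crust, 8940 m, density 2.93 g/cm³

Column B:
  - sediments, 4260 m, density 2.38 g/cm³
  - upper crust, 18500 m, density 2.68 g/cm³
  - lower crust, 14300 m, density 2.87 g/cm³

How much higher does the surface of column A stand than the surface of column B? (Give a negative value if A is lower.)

−2580 m

For any compensation level in the mantle, the mantle terms cancel and isostasy reduces to e = (Σt_A − Σt_B) − (Σ(ρt)_A − Σ(ρt)_B) / ρ_m.
Σt_A = 30840 m; Σt_B = 37060 m; Σ(ρt)_A = 88828.2; Σ(ρt)_B = 100759.8 (in m·g/cm³).
e = (30840 − 37060) − (88828.2 − 100759.8) / 3.28 = −2580 m.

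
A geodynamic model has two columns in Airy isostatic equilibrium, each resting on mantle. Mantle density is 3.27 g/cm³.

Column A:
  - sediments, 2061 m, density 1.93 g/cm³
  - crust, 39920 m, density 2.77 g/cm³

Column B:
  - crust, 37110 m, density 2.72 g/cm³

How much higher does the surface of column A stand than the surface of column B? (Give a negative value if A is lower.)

For any compensation level in the mantle, the mantle terms cancel and isostasy reduces to e = (Σt_A − Σt_B) − (Σ(ρt)_A − Σ(ρt)_B) / ρ_m.
Σt_A = 41981 m; Σt_B = 37110 m; Σ(ρt)_A = 114556.13; Σ(ρt)_B = 100939.2 (in m·g/cm³).
e = (41981 − 37110) − (114556.13 − 100939.2) / 3.27 = 707 m.

707 m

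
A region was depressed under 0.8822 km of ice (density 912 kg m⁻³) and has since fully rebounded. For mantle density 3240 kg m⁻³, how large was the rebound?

Removing the load lets mantle flow back in; uplift u satisfies ρ_ice t = ρ_m u.
u = t ρ_ice/ρ_m = 0.8822 km × 912/3240 = 0.248 km.

0.248 km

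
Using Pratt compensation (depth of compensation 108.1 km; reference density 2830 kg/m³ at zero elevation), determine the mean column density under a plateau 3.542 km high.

Pratt balance: ρ_ref D = ρ (D + h).
ρ = ρ_ref D/(D + h) = 2830 × 108.1 km/(108.1 km + 3.542 km) = 2740 kg/m³.

2740 kg/m³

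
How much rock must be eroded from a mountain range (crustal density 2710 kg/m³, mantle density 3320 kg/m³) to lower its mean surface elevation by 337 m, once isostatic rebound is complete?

1830 m

Net drop Δ = e − u = e − e ρ_c/ρ_m = e (ρ_m − ρ_c)/ρ_m.
e = Δ ρ_m/(ρ_m − ρ_c) = 337 m × 3320/610 = 1830 m.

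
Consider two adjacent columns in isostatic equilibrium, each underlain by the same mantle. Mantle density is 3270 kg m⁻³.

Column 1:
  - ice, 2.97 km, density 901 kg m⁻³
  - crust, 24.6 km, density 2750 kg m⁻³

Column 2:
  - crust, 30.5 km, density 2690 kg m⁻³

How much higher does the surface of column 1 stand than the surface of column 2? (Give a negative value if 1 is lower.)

For any compensation level in the mantle, the mantle terms cancel and isostasy reduces to e = (Σt_1 − Σt_2) − (Σ(ρt)_1 − Σ(ρt)_2) / ρ_m.
Σt_1 = 27.57 km; Σt_2 = 30.5 km; Σ(ρt)_1 = 70325.97; Σ(ρt)_2 = 82045 (in km·kg m⁻³).
e = (27.57 − 30.5) − (70325.97 − 82045) / 3270 = 0.654 km.

0.654 km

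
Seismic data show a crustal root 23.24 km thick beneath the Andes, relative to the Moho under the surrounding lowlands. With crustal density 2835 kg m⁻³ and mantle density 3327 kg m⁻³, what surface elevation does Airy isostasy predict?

Equating mass per unit area of the two columns: ρ_c h = (ρ_m − ρ_c) r.
h = r (ρ_m − ρ_c) / ρ_c = 23.24 km × (3327 − 2835) / 2835 = 4.03 km.

4.03 km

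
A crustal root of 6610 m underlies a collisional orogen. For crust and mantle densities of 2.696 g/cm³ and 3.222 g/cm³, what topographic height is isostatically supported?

By Archimedes' principle applied to the lithosphere: ρ_c h = (ρ_m − ρ_c) r.
h = r (ρ_m − ρ_c) / ρ_c = 6610 m × (3.222 − 2.696) / 2.696 = 1290 m.

1290 m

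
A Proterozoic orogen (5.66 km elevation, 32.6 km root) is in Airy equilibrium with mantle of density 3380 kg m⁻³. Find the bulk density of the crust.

ρ_c h = (ρ_m − ρ_c) r → ρ_c (h + r) = ρ_m r → ρ_c = ρ_m r / (h + r).
ρ_c = 3380 × 32.6 km / (5.66 km + 32.6 km) = 2880 kg m⁻³.

2880 kg m⁻³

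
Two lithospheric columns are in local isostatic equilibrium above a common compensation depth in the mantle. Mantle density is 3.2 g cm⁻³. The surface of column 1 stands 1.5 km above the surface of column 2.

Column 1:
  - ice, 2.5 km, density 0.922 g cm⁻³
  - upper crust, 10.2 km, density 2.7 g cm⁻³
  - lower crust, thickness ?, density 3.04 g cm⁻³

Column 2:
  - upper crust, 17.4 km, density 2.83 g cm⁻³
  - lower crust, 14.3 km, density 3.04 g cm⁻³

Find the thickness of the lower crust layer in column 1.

17.1 km

Take the compensation level at the base of the deeper column (depth z_c below the surface of column 1) and equate Σ ρ_i t_i down to z_c; mantle fills any gap and the z_c terms cancel.
Column 1: 2.5×0.922 + 10.2×2.7 + x×3.04 + (z_c − 12.7 − x)×3.2
Column 2: 1.5×0 + 17.4×2.83 + 14.3×3.04 + (z_c − 1.5 − 31.7)×3.2
The z_c×3.2 term appears on both sides and cancels. Collect the known terms of each column as K = Σ(ρt)_known − 3.2 × (depth of known layers): K_1 = 29.845 − 3.2×12.7 = −10.795; K_2 = 92.714 − 3.2×(1.5 + 31.7) = −13.526.
Balance: K_1 − x×(3.2 − 3.04) = K_2, so x = (K_1 − K_2)/(3.2 − 3.04) = 2.731/0.16 = 17.1 km.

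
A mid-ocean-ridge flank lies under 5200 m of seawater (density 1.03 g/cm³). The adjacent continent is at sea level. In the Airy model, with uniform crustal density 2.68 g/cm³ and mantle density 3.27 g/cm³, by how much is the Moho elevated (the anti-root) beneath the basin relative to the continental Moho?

For local isostatic compensation: replacing crust with seawater at the top is compensated by replacing crust with mantle at the base: d (ρ_c − ρ_w) = a (ρ_m − ρ_c).
a = d (ρ_c − ρ_w)/(ρ_m − ρ_c) = 5200 m × 1.65/0.59 = 14500 m.

14500 m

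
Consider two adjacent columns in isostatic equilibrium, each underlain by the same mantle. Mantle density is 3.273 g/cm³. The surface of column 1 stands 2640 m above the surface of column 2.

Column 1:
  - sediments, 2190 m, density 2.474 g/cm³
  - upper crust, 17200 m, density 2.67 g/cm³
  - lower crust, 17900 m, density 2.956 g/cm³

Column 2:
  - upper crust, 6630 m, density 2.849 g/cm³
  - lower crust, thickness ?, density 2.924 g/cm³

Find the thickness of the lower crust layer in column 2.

Take the compensation level at the base of the deeper column (depth z_c below the surface of column 1) and equate Σ ρ_i t_i down to z_c; mantle fills any gap and the z_c terms cancel.
Column 1: 2190×2.474 + 17200×2.67 + 17900×2.956 + (z_c − 37290)×3.273
Column 2: 2640×0 + 6630×2.849 + x×2.924 + (z_c − 2640 − 6630 − x)×3.273
The z_c×3.273 term appears on both sides and cancels. Collect the known terms of each column as K = Σ(ρt)_known − 3.273 × (depth of known layers): K_1 = 104254.46 − 3.273×37290 = −17795.71; K_2 = 18888.87 − 3.273×(2640 + 6630) = −11451.84.
Balance: K_1 = K_2 − x×(3.273 − 2.924), so x = (K_2 − K_1)/(3.273 − 2.924) = 6343.87/0.349 = 18200 m.

18200 m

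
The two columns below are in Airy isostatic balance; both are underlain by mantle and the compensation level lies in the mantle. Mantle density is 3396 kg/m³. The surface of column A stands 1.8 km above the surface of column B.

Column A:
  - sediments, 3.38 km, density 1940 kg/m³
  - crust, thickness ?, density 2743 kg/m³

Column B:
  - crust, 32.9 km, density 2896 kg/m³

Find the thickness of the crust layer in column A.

27 km

Take the compensation level at the base of the deeper column (depth z_c below the surface of column A) and equate Σ ρ_i t_i down to z_c; mantle fills any gap and the z_c terms cancel.
Column A: 3.38×1940 + x×2743 + (z_c − 3.38 − x)×3396
Column B: 1.8×0 + 32.9×2896 + (z_c − 1.8 − 32.9)×3396
The z_c×3396 term appears on both sides and cancels. Collect the known terms of each column as K = Σ(ρt)_known − 3396 × (depth of known layers): K_A = 6557.2 − 3396×3.38 = −4921.28; K_B = 95278.4 − 3396×(1.8 + 32.9) = −22562.8.
Balance: K_A − x×(3396 − 2743) = K_B, so x = (K_A − K_B)/(3396 − 2743) = 17641.5/653 = 27 km.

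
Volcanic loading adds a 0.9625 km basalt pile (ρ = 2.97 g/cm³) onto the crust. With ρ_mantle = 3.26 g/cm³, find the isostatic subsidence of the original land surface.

Subaerial loading: s = t ρ_load / ρ_m.
s = 0.9625 km × 2.97/3.26 = 0.877 km.

0.877 km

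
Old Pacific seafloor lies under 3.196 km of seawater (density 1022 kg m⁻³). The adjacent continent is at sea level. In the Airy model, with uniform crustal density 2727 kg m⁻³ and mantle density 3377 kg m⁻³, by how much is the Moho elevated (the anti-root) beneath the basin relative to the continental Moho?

8.38 km

Balancing pressure at the compensation depth: replacing crust with seawater at the top is compensated by replacing crust with mantle at the base: d (ρ_c − ρ_w) = a (ρ_m − ρ_c).
a = d (ρ_c − ρ_w)/(ρ_m − ρ_c) = 3.196 km × 1705/650 = 8.38 km.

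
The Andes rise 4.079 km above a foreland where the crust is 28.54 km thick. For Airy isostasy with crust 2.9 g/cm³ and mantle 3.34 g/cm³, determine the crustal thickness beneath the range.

59.5 km

Root depth r = h ρ_c / (ρ_m − ρ_c) = 4.079 km × 2.9 / 0.44 = 26.88 km.
Total thickness = T + h + r = 28.54 km + 4.079 km + 26.88 km = 59.5 km.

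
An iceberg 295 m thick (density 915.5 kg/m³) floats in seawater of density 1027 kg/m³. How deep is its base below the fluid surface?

Draft d = t ρ_obj/ρ_fluid = 295 m × 915.5/1027 = 263 m.

263 m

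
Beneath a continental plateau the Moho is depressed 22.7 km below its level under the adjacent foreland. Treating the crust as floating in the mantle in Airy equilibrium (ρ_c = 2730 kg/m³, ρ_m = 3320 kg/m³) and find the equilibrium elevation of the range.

4.91 km

In Airy isostatic equilibrium: ρ_c h = (ρ_m − ρ_c) r.
h = r (ρ_m − ρ_c) / ρ_c = 22.7 km × (3320 − 2730) / 2730 = 4.91 km.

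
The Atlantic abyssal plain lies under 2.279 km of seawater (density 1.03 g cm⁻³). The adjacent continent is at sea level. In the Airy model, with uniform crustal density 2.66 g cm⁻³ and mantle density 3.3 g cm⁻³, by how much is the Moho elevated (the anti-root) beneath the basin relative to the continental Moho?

For local isostatic compensation: replacing crust with seawater at the top is compensated by replacing crust with mantle at the base: d (ρ_c − ρ_w) = a (ρ_m − ρ_c).
a = d (ρ_c − ρ_w)/(ρ_m − ρ_c) = 2.279 km × 1.63/0.64 = 5.8 km.

5.8 km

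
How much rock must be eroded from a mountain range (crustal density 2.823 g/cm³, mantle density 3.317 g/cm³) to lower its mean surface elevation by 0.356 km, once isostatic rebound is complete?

Net drop Δ = e − u = e − e ρ_c/ρ_m = e (ρ_m − ρ_c)/ρ_m.
e = Δ ρ_m/(ρ_m − ρ_c) = 0.356 km × 3.317/0.494 = 2.39 km.

2.39 km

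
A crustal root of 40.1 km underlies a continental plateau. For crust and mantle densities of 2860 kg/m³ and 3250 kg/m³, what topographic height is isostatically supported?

Isostatic balance requires: ρ_c h = (ρ_m − ρ_c) r.
h = r (ρ_m − ρ_c) / ρ_c = 40.1 km × (3250 − 2860) / 2860 = 5.47 km.

5.47 km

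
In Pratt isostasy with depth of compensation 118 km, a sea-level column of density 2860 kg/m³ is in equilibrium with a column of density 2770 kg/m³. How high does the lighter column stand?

3.83 km

ρ_ref D = ρ (D + h) → h = D (ρ_ref − ρ)/ρ.
h = 118 km × (2860 − 2770)/2770 = 3.83 km.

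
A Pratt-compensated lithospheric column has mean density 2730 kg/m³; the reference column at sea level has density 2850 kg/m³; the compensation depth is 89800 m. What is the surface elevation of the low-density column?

ρ_ref D = ρ (D + h) → h = D (ρ_ref − ρ)/ρ.
h = 89800 m × (2850 − 2730)/2730 = 3950 m.

3950 m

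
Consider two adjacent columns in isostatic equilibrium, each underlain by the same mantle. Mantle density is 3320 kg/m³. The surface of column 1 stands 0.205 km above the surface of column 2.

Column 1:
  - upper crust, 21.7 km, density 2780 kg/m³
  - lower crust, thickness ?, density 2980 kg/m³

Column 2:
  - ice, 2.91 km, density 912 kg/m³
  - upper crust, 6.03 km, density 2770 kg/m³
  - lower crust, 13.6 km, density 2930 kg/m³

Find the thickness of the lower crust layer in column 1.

Take the compensation level at the base of the deeper column (depth z_c below the surface of column 1) and equate Σ ρ_i t_i down to z_c; mantle fills any gap and the z_c terms cancel.
Column 1: 21.7×2780 + x×2980 + (z_c − 21.7 − x)×3320
Column 2: 0.205×0 + 2.91×912 + 6.03×2770 + 13.6×2930 + (z_c − 0.205 − 22.54)×3320
The z_c×3320 term appears on both sides and cancels. Collect the known terms of each column as K = Σ(ρt)_known − 3320 × (depth of known layers): K_1 = 60326 − 3320×21.7 = −11718; K_2 = 59205.02 − 3320×(0.205 + 22.54) = −16308.38.
Balance: K_1 − x×(3320 − 2980) = K_2, so x = (K_1 − K_2)/(3320 − 2980) = 4590.38/340 = 13.5 km.

13.5 km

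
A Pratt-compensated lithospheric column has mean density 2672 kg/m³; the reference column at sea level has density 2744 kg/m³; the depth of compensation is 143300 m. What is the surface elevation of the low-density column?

3860 m

ρ_ref D = ρ (D + h) → h = D (ρ_ref − ρ)/ρ.
h = 143300 m × (2744 − 2672)/2672 = 3860 m.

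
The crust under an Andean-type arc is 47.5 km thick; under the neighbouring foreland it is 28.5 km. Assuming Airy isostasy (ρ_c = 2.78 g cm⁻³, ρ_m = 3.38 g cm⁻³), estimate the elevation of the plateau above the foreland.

3.37 km

Excess crust Δ = 47.5 km − 28.5 km = 19 km, split between elevation h and root r with h + r = Δ.
Airy balance ρ_c h = (ρ_m − ρ_c) r gives r = h ρ_c/(ρ_m − ρ_c), so h (1 + ρ_c/(ρ_m − ρ_c)) = Δ, i.e. h = Δ (ρ_m − ρ_c)/ρ_m.
h = 19 km × 0.6/3.38 = 3.37 km.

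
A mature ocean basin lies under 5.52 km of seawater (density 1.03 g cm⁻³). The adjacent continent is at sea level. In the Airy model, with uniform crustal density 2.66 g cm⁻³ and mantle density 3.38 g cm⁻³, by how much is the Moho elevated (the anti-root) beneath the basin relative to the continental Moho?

12.5 km

In Airy isostatic equilibrium: replacing crust with seawater at the top is compensated by replacing crust with mantle at the base: d (ρ_c − ρ_w) = a (ρ_m − ρ_c).
a = d (ρ_c − ρ_w)/(ρ_m − ρ_c) = 5.52 km × 1.63/0.72 = 12.5 km.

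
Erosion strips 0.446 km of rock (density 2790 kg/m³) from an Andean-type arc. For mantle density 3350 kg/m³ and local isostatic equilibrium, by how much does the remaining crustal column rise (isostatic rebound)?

Unloading: uplift u = e ρ_c/ρ_m = 0.446 km × 2790/3350 = 0.371 km.

0.371 km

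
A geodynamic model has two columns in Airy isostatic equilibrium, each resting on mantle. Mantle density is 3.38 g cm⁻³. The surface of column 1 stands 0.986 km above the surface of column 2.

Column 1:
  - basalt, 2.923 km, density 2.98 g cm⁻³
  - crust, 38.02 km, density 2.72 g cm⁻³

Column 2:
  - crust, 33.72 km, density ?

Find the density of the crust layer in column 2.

Take the compensation level at the base of the deeper column (depth z_c below the surface of column 1) and equate Σ ρ_i t_i down to z_c; mantle fills any gap and the z_c terms cancel.
Column 1: 2.923×2.98 + 38.02×2.72 + (z_c − 40.943)×3.38
Column 2: 0.986×0 + 33.72×ρ + (z_c − 0.986 − 33.72)×3.38
The z_c×3.38 term appears on both sides and cancels. Collect the known terms of each column as K = Σ(ρt)_known − 3.38 × (depth of known layers): K_1 = 112.12494 − 3.38×40.943 = −26.2624; K_2 = 0 − 3.38×(0.986 + 33.72) = −117.30628.
Balance: K_1 = K_2 + 33.72×ρ, so ρ = (K_1 − K_2)/33.72 = 91.0439/33.72 = 2.7 g cm⁻³.

2.7 g cm⁻³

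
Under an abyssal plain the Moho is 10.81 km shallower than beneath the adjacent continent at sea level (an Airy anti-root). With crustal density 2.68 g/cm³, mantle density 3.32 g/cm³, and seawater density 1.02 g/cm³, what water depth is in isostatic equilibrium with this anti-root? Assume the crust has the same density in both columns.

4.17 km

Replacing a thickness d of crust by seawater at the top must be balanced by replacing crust with mantle at the base: d (ρ_c − ρ_w) = a (ρ_m − ρ_c).
d = a (ρ_m − ρ_c)/(ρ_c − ρ_w) = 10.81 km × 0.64/1.66 = 4.17 km.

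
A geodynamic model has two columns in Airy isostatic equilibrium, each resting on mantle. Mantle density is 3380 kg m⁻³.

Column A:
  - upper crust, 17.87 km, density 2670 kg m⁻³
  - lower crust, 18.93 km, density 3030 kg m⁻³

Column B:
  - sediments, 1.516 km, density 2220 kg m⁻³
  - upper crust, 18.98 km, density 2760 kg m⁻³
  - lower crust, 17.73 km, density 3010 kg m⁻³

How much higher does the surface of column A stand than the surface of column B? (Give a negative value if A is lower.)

−0.229 km

For any compensation level in the mantle, the mantle terms cancel and isostasy reduces to e = (Σt_A − Σt_B) − (Σ(ρt)_A − Σ(ρt)_B) / ρ_m.
Σt_A = 36.8 km; Σt_B = 38.226 km; Σ(ρt)_A = 105070.8; Σ(ρt)_B = 109117.62 (in km·kg m⁻³).
e = (36.8 − 38.226) − (105070.8 − 109117.62) / 3380 = −0.229 km.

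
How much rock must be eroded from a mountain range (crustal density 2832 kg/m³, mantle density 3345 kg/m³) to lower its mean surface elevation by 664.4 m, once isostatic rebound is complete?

4330 m

Net drop Δ = e − u = e − e ρ_c/ρ_m = e (ρ_m − ρ_c)/ρ_m.
e = Δ ρ_m/(ρ_m − ρ_c) = 664.4 m × 3345/513 = 4330 m.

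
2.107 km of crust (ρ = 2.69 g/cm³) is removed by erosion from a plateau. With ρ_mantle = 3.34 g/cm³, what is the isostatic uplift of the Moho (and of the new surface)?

1.7 km

Unloading: uplift u = e ρ_c/ρ_m = 2.107 km × 2.69/3.34 = 1.7 km.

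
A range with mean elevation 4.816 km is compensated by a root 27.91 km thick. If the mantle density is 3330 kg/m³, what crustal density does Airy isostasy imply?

ρ_c h = (ρ_m − ρ_c) r → ρ_c (h + r) = ρ_m r → ρ_c = ρ_m r / (h + r).
ρ_c = 3330 × 27.91 km / (4.816 km + 27.91 km) = 2840 kg/m³.

2840 kg/m³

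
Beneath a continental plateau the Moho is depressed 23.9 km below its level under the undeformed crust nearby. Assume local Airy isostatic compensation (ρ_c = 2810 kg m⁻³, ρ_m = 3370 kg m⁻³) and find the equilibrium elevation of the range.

4.76 km

Isostatic balance requires: ρ_c h = (ρ_m − ρ_c) r.
h = r (ρ_m − ρ_c) / ρ_c = 23.9 km × (3370 − 2810) / 2810 = 4.76 km.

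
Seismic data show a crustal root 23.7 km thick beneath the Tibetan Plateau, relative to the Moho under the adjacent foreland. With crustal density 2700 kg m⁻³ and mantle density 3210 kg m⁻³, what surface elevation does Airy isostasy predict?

In Airy isostatic equilibrium: ρ_c h = (ρ_m − ρ_c) r.
h = r (ρ_m − ρ_c) / ρ_c = 23.7 km × (3210 − 2700) / 2700 = 4.48 km.

4.48 km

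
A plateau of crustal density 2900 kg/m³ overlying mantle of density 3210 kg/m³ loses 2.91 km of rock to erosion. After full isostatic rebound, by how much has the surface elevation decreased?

Rebound u = e ρ_c/ρ_m = 2.91 km × 2900/3210 = 2.629 km.
Net surface drop = e − u = 2.91 km − 2.629 km = e (ρ_m − ρ_c)/ρ_m = 0.281 km.

0.281 km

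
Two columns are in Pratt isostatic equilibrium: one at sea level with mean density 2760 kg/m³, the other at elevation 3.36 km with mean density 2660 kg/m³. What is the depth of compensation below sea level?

ρ_ref D = ρ (D + h) → D (ρ_ref − ρ) = ρ h.
D = ρ h/(ρ_ref − ρ) = 2660 × 3.36 km/(2760 − 2660) = 89.4 km.

89.4 km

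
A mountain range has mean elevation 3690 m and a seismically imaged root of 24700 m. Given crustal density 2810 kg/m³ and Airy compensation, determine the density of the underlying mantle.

Airy balance: ρ_c h = (ρ_m − ρ_c) r → ρ_m = ρ_c (1 + h/r).
ρ_m = 2810 × (1 + 3690 m/24700 m) = 3230 kg/m³.

3230 kg/m³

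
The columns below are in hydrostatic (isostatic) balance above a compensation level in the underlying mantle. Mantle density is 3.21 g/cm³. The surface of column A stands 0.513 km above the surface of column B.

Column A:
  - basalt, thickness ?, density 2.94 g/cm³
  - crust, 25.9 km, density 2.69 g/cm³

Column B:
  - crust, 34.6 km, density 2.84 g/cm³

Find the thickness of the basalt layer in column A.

3.63 km

Take the compensation level at the base of the deeper column (depth z_c below the surface of column A) and equate Σ ρ_i t_i down to z_c; mantle fills any gap and the z_c terms cancel.
Column A: x×2.94 + 25.9×2.69 + (z_c − 25.9 − x)×3.21
Column B: 0.513×0 + 34.6×2.84 + (z_c − 0.513 − 34.6)×3.21
The z_c×3.21 term appears on both sides and cancels. Collect the known terms of each column as K = Σ(ρt)_known − 3.21 × (depth of known layers): K_A = 69.671 − 3.21×25.9 = −13.468; K_B = 98.264 − 3.21×(0.513 + 34.6) = −14.44873.
Balance: K_A − x×(3.21 − 2.94) = K_B, so x = (K_A − K_B)/(3.21 − 2.94) = 0.98073/0.27 = 3.63 km.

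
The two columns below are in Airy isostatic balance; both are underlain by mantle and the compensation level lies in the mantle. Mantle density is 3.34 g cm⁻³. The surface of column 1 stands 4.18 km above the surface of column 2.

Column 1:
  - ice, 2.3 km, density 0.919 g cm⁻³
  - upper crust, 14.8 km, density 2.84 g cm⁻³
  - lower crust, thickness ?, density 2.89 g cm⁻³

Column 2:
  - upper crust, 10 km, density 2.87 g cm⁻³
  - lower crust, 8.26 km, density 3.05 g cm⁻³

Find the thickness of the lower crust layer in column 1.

18 km

Take the compensation level at the base of the deeper column (depth z_c below the surface of column 1) and equate Σ ρ_i t_i down to z_c; mantle fills any gap and the z_c terms cancel.
Column 1: 2.3×0.919 + 14.8×2.84 + x×2.89 + (z_c − 17.1 − x)×3.34
Column 2: 4.18×0 + 10×2.87 + 8.26×3.05 + (z_c − 4.18 − 18.26)×3.34
The z_c×3.34 term appears on both sides and cancels. Collect the known terms of each column as K = Σ(ρt)_known − 3.34 × (depth of known layers): K_1 = 44.1457 − 3.34×17.1 = −12.9683; K_2 = 53.893 − 3.34×(4.18 + 18.26) = −21.0566.
Balance: K_1 − x×(3.34 − 2.89) = K_2, so x = (K_1 − K_2)/(3.34 − 2.89) = 8.0883/0.45 = 18 km.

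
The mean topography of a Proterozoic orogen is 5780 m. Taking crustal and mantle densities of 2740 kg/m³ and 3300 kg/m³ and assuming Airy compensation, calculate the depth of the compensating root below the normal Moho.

Equating mass per unit area of the two columns: the weight of the topography is balanced by the buoyancy of the root, ρ_c h = (ρ_m − ρ_c) r.
r = h · ρ_c / (ρ_m − ρ_c) = 5780 m × 2740 / (3300 − 2740) = 28300 m.

28300 m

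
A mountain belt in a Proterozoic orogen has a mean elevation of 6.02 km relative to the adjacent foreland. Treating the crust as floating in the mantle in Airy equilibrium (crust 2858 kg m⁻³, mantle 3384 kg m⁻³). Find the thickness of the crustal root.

32.7 km

Balancing pressure at the compensation depth: the weight of the topography is balanced by the buoyancy of the root, ρ_c h = (ρ_m − ρ_c) r.
r = h · ρ_c / (ρ_m − ρ_c) = 6.02 km × 2858 / (3384 − 2858) = 32.7 km.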